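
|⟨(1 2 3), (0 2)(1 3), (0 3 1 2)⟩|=24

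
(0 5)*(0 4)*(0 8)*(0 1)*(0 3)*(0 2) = (0 5 4 8 1 3 2)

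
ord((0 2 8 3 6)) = 5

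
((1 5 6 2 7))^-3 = (1 6 7 5 2)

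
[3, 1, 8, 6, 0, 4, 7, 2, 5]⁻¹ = [4, 1, 7, 0, 5, 8, 3, 6, 2]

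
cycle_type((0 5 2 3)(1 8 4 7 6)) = 4.5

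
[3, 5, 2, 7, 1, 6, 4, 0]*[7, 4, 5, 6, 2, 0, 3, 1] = [6, 0, 5, 1, 4, 3, 2, 7]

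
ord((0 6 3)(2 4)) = 6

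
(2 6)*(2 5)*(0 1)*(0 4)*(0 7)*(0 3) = (0 1 4 7 3)(2 6 5)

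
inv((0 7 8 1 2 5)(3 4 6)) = (0 5 2 1 8 7)(3 6 4)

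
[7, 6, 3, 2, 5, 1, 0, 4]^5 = [6, 5, 3, 2, 7, 4, 1, 0]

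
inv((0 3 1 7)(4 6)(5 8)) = (0 7 1 3)(4 6)(5 8)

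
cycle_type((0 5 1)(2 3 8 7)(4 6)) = 2.3.4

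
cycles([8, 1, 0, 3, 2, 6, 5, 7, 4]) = (0 8 4 2)(5 6)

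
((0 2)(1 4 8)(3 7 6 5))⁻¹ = (0 2)(1 8 4)(3 5 6 7)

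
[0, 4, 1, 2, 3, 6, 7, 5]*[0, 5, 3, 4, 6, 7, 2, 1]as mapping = [0→0, 1→6, 2→5, 3→3, 4→4, 5→2, 6→1, 7→7]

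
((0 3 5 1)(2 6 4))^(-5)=(0 1 5 3)(2 6 4)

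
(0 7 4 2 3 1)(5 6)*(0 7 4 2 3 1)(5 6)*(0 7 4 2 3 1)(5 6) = (0 2)(1 4)(3 7)(5 6)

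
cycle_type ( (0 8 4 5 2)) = 5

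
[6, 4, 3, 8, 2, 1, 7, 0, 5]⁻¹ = [7, 5, 4, 2, 1, 8, 0, 6, 3]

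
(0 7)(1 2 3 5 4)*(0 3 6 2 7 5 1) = (0 5 4)(1 7 3)(2 6)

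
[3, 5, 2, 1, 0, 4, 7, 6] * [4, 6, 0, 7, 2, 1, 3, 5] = [7, 1, 0, 6, 4, 2, 5, 3]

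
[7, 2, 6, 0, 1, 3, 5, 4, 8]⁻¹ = [3, 4, 1, 5, 7, 6, 2, 0, 8]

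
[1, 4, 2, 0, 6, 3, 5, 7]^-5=[1, 4, 2, 0, 6, 3, 5, 7]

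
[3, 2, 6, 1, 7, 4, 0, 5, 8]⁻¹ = [6, 3, 1, 0, 5, 7, 2, 4, 8]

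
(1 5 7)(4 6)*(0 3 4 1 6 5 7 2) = (0 3 4 5 2)(1 7 6)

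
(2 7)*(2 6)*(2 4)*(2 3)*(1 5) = (1 5)(2 7 6 4 3)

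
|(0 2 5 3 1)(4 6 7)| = 15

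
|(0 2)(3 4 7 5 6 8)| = 6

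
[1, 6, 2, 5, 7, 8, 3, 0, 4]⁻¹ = [7, 0, 2, 6, 8, 3, 1, 4, 5]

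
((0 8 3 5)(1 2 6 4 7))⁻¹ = (0 5 3 8)(1 7 4 6 2)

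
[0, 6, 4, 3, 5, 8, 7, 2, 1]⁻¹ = [0, 8, 7, 3, 2, 4, 1, 6, 5]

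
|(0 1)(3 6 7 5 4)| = 10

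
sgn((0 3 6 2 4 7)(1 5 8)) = -1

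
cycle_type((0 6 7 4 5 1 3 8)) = 8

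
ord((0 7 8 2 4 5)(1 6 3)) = 6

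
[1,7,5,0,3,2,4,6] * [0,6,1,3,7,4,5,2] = [6,2,4,0,3,1,7,5]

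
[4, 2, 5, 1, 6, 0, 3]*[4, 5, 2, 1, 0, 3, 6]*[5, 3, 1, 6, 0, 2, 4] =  [5, 1, 6, 2, 4, 0, 3]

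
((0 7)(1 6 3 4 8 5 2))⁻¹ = (0 7)(1 2 5 8 4 3 6)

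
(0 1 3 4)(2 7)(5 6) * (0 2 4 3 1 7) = (0 7 4 2)(5 6)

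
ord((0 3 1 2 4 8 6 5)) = 8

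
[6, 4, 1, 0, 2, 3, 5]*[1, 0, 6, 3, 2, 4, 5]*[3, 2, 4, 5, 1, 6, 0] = [6, 4, 3, 2, 0, 5, 1]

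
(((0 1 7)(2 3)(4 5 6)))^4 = (0 1 7)(4 5 6)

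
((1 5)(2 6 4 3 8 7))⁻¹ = (1 5)(2 7 8 3 4 6)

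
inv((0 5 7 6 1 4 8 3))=(0 3 8 4 1 6 7 5)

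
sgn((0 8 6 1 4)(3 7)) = -1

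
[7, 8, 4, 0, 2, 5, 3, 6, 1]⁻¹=[3, 8, 4, 6, 2, 5, 7, 0, 1]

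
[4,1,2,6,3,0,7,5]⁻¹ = [5,1,2,4,0,7,3,6]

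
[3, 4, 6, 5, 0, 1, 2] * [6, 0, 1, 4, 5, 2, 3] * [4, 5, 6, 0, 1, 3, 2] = [1, 3, 0, 6, 2, 4, 5]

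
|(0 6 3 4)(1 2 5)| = 12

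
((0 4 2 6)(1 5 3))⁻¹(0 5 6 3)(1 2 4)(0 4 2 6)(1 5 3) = (0 1 4 3)(2 5 6)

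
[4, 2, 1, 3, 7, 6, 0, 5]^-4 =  [4, 1, 2, 3, 7, 6, 0, 5]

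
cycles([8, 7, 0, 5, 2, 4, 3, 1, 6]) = (0 8 6 3 5 4 2)(1 7)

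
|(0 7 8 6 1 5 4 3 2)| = 9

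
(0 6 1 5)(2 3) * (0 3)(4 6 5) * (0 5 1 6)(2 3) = (0 1 4)(2 5)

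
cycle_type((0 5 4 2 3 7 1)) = 7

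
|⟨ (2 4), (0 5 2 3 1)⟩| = 720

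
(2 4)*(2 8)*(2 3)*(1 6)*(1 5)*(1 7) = (1 6 5 7)(2 4 8 3)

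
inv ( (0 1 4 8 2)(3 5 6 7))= (0 2 8 4 1)(3 7 6 5)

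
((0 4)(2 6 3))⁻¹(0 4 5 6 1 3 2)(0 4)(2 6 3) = (0 5 3 1 2 6 4)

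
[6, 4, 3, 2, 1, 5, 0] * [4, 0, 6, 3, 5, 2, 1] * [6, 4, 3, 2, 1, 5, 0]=[4, 5, 2, 0, 6, 3, 1]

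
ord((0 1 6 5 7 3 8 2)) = 8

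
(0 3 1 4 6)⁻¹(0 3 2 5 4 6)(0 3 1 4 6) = (0 3 1 2 5 6)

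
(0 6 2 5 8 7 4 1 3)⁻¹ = (0 3 1 4 7 8 5 2 6)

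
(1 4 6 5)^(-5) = (1 5 6 4)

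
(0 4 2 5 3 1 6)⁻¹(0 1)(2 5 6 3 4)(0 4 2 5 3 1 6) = (0 1 2 5 3)(4 6)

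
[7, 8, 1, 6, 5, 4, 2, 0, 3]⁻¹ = [7, 2, 6, 8, 5, 4, 3, 0, 1]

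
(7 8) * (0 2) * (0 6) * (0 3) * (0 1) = (0 2 6 3 1)(7 8)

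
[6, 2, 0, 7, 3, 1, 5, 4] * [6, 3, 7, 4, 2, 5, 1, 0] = [1, 7, 6, 0, 4, 3, 5, 2]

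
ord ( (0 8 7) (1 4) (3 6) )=6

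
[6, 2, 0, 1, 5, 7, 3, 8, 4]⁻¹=[2, 3, 1, 6, 8, 4, 0, 5, 7]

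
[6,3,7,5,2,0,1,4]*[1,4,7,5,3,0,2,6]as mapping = [0→2,1→5,2→6,3→0,4→7,5→1,6→4,7→3]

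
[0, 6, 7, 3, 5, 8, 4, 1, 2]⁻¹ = [0, 7, 8, 3, 6, 4, 1, 2, 5]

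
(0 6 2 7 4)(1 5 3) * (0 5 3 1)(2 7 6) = (0 2 6 7 4 5 1 3)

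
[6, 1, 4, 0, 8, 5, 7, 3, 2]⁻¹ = [3, 1, 8, 7, 2, 5, 0, 6, 4]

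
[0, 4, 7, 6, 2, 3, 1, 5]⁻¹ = [0, 6, 4, 5, 1, 7, 3, 2]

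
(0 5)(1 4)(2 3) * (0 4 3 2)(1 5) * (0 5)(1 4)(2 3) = (0 4)(1 2 3 5)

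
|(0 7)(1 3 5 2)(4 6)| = 4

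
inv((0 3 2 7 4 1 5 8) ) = (0 8 5 1 4 7 2 3) 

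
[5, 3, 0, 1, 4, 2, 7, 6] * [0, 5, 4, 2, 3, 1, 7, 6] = [1, 2, 0, 5, 3, 4, 6, 7]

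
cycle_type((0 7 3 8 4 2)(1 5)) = 2.6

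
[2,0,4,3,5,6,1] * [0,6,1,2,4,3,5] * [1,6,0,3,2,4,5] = [6,1,2,0,3,4,5]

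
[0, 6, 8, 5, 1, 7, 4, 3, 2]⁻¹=[0, 4, 8, 7, 6, 3, 1, 5, 2]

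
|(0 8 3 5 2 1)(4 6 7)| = 6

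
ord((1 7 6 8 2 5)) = 6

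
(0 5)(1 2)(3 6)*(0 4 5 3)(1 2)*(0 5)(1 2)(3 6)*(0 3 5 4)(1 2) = (0 6 4 3 5)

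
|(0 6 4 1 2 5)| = 6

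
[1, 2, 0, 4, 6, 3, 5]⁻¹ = [2, 0, 1, 5, 3, 6, 4]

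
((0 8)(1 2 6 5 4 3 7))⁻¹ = (0 8)(1 7 3 4 5 6 2)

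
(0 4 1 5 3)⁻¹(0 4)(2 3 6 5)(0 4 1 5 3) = (0 6 3 2)(1 4)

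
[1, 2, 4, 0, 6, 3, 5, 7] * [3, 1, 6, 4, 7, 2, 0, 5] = [1, 6, 7, 3, 0, 4, 2, 5]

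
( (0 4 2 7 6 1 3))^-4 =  (0 7 3 2 1 4 6)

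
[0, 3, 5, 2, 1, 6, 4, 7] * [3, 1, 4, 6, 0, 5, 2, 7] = [3, 6, 5, 4, 1, 2, 0, 7]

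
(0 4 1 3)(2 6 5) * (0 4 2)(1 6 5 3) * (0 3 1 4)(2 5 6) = (0 5 3)(1 4 2 6)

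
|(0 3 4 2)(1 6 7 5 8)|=20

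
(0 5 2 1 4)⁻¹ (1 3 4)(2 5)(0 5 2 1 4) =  (0 4 3)(1 2)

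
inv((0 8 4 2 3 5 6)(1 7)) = (0 6 5 3 2 4 8)(1 7)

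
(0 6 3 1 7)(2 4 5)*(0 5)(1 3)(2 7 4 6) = (0 2 6 1 4)(5 7)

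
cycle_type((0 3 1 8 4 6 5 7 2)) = 9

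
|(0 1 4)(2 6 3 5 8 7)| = 6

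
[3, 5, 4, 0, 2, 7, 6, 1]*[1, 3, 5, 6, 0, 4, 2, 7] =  [6, 4, 0, 1, 5, 7, 2, 3]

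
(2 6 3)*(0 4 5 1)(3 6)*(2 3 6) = (0 4 5 1)(2 6)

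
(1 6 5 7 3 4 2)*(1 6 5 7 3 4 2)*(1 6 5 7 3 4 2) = (1 7 2 5 4 6 3)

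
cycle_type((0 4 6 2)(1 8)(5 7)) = 2^2.4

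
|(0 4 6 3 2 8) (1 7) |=6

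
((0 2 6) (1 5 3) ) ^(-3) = () 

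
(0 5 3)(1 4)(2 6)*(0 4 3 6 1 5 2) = (0 2 1 3 4 5 6)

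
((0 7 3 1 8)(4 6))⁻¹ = (0 8 1 3 7)(4 6)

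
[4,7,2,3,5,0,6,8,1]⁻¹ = [5,8,2,3,0,4,6,1,7]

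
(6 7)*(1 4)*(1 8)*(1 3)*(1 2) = (1 4 8 3 2)(6 7)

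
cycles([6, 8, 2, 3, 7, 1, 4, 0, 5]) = (0 6 4 7)(1 8 5)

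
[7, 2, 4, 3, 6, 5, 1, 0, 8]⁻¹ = [7, 6, 1, 3, 2, 5, 4, 0, 8]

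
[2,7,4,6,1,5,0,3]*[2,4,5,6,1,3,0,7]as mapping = [0→5,1→7,2→1,3→0,4→4,5→3,6→2,7→6]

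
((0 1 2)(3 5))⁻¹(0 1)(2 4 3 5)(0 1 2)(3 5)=(0 4 5 3)(1 2)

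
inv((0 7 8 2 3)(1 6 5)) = (0 3 2 8 7)(1 5 6)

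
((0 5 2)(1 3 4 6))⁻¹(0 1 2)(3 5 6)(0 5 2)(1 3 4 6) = (0 5 3)(1 4 2)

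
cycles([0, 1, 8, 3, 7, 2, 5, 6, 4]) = (2 8 4 7 6 5)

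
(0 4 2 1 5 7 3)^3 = (0 1 3 2 7 4 5)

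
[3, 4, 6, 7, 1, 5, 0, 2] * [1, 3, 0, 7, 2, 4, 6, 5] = [7, 2, 6, 5, 3, 4, 1, 0]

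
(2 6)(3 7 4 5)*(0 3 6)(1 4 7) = (0 3 1 4 5 6 2)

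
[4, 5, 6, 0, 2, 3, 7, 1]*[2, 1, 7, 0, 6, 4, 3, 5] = [6, 4, 3, 2, 7, 0, 5, 1]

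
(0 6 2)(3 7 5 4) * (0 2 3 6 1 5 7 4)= (0 1 5)(3 4 6)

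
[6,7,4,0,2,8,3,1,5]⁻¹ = [3,7,4,6,2,8,0,1,5]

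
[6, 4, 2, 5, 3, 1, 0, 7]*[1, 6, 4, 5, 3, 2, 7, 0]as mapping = [0→7, 1→3, 2→4, 3→2, 4→5, 5→6, 6→1, 7→0]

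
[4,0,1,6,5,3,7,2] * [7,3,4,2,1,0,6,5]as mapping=[0→1,1→7,2→3,3→6,4→0,5→2,6→5,7→4]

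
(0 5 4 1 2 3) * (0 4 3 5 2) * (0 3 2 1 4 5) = (0 1 3 5 2)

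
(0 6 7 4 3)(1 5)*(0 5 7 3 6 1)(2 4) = (0 1 7 2 4 6 3 5)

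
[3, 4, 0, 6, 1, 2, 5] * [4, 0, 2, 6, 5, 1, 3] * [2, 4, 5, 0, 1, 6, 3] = [3, 6, 1, 0, 2, 5, 4]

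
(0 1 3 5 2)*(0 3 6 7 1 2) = (0 2 3 5)(1 6 7)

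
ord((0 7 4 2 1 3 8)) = 7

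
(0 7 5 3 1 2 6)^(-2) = (0 2 3 7 6 1 5)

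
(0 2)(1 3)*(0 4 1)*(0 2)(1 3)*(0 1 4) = (0 1 4 3 2)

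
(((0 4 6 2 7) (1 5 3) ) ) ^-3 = (0 6 7 4 2) 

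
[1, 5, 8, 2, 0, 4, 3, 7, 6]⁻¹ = [4, 0, 3, 6, 5, 1, 8, 7, 2]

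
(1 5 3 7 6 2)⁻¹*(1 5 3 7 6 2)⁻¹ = (1 6 3)(2 7 5)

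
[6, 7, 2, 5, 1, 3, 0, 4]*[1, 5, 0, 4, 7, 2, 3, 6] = [3, 6, 0, 2, 5, 4, 1, 7]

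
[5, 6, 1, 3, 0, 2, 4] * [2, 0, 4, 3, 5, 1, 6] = [1, 6, 0, 3, 2, 4, 5]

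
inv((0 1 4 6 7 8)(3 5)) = (0 8 7 6 4 1)(3 5)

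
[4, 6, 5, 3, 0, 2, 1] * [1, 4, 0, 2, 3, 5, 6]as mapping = [0→3, 1→6, 2→5, 3→2, 4→1, 5→0, 6→4]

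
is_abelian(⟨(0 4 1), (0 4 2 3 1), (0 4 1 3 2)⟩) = no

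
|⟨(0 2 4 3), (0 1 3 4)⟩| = 20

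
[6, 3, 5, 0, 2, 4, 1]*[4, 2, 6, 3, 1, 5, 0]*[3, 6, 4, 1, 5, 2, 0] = [3, 1, 2, 5, 0, 6, 4]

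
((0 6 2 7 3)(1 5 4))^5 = (1 4 5)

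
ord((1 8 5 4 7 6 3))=7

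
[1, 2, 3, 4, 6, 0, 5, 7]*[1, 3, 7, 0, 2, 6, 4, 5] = [3, 7, 0, 2, 4, 1, 6, 5]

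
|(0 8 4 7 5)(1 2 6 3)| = 20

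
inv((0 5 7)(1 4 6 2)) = (0 7 5)(1 2 6 4)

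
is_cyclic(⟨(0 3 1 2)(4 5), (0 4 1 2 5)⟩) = no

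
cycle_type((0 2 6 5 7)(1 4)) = 2.5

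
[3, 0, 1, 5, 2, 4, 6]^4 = [2, 4, 5, 1, 3, 0, 6]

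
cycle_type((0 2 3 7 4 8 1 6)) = 8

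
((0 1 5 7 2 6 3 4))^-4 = (0 2)(1 6)(3 5)(4 7)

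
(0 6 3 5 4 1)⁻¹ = (0 1 4 5 3 6)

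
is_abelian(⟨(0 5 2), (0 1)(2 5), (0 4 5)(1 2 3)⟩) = no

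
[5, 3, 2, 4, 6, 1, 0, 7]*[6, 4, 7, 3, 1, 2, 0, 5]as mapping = [0→2, 1→3, 2→7, 3→1, 4→0, 5→4, 6→6, 7→5]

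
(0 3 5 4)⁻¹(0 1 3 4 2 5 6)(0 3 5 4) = (0 2 4 6 3 1 5)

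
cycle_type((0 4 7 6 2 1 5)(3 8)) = 2.7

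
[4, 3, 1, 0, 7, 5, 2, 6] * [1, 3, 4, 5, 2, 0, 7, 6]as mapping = [0→2, 1→5, 2→3, 3→1, 4→6, 5→0, 6→4, 7→7]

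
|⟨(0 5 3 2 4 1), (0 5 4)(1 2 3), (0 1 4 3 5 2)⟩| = 720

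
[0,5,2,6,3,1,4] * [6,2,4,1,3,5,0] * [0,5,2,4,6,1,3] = [3,1,6,0,5,2,4]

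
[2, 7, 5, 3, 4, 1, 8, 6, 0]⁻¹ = [8, 5, 0, 3, 4, 2, 7, 1, 6]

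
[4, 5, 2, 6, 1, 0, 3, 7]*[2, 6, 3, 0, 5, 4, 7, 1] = [5, 4, 3, 7, 6, 2, 0, 1]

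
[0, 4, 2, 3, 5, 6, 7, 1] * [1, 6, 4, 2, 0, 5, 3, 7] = [1, 0, 4, 2, 5, 3, 7, 6]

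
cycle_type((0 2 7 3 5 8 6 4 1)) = 9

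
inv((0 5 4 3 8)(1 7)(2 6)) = (0 8 3 4 5)(1 7)(2 6)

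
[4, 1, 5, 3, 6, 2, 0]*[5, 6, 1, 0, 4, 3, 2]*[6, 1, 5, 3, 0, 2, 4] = [0, 4, 3, 6, 5, 1, 2]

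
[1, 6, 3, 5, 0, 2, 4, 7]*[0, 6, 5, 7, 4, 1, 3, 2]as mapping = [0→6, 1→3, 2→7, 3→1, 4→0, 5→5, 6→4, 7→2]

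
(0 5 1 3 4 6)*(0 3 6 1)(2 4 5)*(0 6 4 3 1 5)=(0 2 3)(1 4 5 6)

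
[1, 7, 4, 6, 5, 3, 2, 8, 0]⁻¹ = [8, 0, 6, 5, 2, 4, 3, 1, 7]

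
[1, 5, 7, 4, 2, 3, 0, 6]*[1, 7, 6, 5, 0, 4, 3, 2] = [7, 4, 2, 0, 6, 5, 1, 3]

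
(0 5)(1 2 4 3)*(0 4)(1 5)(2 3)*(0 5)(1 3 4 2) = (0 3)(1 4)(2 5)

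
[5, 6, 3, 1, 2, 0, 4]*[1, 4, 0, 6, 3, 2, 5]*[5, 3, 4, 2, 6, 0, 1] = [4, 0, 1, 6, 5, 3, 2]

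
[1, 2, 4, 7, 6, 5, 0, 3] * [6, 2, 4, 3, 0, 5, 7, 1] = [2, 4, 0, 1, 7, 5, 6, 3]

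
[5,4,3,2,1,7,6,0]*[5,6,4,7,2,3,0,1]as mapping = [0→3,1→2,2→7,3→4,4→6,5→1,6→0,7→5]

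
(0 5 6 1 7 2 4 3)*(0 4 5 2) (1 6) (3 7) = (0 2 5 1 3 4 7) 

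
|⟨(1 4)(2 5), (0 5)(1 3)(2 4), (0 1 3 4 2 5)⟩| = 720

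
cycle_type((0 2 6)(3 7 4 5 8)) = 3.5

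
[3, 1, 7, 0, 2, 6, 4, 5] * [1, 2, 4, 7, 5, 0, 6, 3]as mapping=[0→7, 1→2, 2→3, 3→1, 4→4, 5→6, 6→5, 7→0]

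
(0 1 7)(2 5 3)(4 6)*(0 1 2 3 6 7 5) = (0 2)(1 5 6 4 7)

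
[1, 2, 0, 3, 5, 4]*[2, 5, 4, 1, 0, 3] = [5, 4, 2, 1, 3, 0]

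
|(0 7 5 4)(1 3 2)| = 12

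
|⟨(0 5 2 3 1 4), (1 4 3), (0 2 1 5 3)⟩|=720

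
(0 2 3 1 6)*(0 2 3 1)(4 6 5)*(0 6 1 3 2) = (0 2 3 6)(1 5 4)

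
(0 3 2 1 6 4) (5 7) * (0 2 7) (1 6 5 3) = (0 1 5) (2 6 4) (3 7) 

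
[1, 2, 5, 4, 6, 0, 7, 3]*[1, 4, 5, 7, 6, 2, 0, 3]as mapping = [0→4, 1→5, 2→2, 3→6, 4→0, 5→1, 6→3, 7→7]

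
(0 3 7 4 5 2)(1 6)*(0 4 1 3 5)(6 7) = (0 5 2 4)(1 7)(3 6)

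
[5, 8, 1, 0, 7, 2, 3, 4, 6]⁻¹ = [3, 2, 5, 6, 7, 0, 8, 4, 1]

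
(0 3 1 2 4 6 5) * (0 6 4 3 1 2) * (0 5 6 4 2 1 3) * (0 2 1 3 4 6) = (0 4 1 5 6)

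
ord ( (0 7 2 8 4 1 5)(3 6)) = 14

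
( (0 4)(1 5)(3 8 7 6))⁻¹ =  (0 4)(1 5)(3 6 7 8)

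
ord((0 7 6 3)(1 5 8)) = 12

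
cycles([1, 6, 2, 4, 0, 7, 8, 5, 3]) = (0 1 6 8 3 4)(5 7)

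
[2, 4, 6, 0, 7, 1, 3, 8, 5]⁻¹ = [3, 5, 0, 6, 1, 8, 2, 4, 7]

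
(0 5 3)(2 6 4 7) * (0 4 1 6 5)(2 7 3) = (1 6)(2 5)(3 4)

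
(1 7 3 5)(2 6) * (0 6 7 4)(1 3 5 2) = (0 6 1 4)(2 7 5 3)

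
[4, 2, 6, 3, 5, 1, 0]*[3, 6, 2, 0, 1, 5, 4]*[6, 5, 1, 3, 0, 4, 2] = [5, 1, 0, 6, 4, 2, 3]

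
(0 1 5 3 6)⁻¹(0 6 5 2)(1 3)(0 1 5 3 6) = (0 3 2 1)(5 6)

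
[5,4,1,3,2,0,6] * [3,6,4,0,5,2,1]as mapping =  [0→2,1→5,2→6,3→0,4→4,5→3,6→1]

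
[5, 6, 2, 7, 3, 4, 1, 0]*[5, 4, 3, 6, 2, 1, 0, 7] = [1, 0, 3, 7, 6, 2, 4, 5] 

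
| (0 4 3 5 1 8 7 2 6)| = 9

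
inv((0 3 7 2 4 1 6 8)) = (0 8 6 1 4 2 7 3)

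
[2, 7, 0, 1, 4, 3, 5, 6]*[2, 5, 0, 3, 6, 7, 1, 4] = [0, 4, 2, 5, 6, 3, 7, 1]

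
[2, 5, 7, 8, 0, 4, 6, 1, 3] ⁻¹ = [4, 7, 0, 8, 5, 1, 6, 2, 3] 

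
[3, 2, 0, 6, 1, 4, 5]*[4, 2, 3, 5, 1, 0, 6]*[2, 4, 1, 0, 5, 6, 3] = [6, 0, 5, 3, 1, 4, 2]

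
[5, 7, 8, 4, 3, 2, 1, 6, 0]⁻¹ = [8, 6, 5, 4, 3, 0, 7, 1, 2]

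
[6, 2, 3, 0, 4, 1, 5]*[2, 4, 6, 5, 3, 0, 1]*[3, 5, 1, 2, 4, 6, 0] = [5, 0, 6, 1, 2, 4, 3]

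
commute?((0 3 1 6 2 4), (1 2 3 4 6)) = no:(0 3 1 6 2 4)*(1 2 3 4 6) = (0 4)(2 6 3), (1 2 3 4 6)*(0 3 1 6 2 4) = (0 3)(1 4 2)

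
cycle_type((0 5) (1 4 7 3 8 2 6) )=2.7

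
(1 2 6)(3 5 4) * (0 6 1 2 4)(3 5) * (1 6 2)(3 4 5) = (0 2 6 1 5)(3 4)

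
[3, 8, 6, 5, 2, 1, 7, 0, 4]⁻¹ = [7, 5, 4, 0, 8, 3, 2, 6, 1]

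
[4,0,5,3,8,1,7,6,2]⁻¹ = [1,5,8,3,0,2,7,6,4]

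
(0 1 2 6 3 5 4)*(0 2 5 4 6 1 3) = (0 3 4 2 1 5 6)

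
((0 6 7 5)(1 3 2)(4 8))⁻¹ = (0 5 7 6)(1 2 3)(4 8)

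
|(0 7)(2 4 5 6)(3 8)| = 4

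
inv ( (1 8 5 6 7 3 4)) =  (1 4 3 7 6 5 8)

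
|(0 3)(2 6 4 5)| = 4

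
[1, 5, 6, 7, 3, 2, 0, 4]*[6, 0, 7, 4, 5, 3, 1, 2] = [0, 3, 1, 2, 4, 7, 6, 5]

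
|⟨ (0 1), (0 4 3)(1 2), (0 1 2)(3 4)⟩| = 120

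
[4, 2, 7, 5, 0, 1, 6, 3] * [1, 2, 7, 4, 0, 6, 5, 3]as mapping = [0→0, 1→7, 2→3, 3→6, 4→1, 5→2, 6→5, 7→4]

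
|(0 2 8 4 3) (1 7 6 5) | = 20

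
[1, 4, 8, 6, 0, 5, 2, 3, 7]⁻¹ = [4, 0, 6, 7, 1, 5, 3, 8, 2]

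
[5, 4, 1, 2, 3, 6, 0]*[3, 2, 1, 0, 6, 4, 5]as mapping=[0→4, 1→6, 2→2, 3→1, 4→0, 5→5, 6→3]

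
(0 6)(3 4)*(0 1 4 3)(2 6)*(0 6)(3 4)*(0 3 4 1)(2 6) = (0 6)(1 4 2 3)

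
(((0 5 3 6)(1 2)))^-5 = (0 6 3 5)(1 2)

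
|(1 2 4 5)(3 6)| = 4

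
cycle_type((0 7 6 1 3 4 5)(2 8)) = 2.7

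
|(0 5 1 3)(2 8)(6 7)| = 4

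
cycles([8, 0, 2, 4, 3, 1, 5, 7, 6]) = (0 8 6 5 1)(3 4)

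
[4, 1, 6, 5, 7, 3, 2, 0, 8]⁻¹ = [7, 1, 6, 5, 0, 3, 2, 4, 8]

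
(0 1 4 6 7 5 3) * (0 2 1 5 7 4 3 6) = (0 5 6 4)(1 3 2)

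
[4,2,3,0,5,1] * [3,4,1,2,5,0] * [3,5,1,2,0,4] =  [4,5,1,2,3,0]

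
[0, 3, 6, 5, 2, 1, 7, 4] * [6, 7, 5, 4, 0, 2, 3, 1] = [6, 4, 3, 2, 5, 7, 1, 0]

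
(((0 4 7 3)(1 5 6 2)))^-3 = (0 4 7 3)(1 5 6 2)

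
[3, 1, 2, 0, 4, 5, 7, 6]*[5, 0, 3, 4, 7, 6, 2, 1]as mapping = [0→4, 1→0, 2→3, 3→5, 4→7, 5→6, 6→1, 7→2]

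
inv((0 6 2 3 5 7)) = (0 7 5 3 2 6)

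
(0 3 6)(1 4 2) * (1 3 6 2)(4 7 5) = (0 6)(1 7 5 4)(2 3)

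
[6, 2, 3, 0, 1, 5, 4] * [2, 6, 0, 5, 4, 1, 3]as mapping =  [0→3, 1→0, 2→5, 3→2, 4→6, 5→1, 6→4]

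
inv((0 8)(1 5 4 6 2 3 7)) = (0 8)(1 7 3 2 6 4 5)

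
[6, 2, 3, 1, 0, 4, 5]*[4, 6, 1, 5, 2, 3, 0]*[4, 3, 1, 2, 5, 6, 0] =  [4, 3, 6, 0, 5, 1, 2]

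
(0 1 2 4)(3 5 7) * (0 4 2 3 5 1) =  (1 3)(5 7)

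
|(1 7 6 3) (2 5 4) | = 12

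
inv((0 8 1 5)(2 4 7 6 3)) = (0 5 1 8)(2 3 6 7 4)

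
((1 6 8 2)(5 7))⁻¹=(1 2 8 6)(5 7)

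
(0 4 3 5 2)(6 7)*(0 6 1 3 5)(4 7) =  (0 7 1 3)(2 6 4 5)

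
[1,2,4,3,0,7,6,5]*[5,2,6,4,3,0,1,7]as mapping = [0→2,1→6,2→3,3→4,4→5,5→7,6→1,7→0]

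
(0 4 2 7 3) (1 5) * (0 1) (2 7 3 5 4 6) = (0 6 2 3 1 4 7 5) 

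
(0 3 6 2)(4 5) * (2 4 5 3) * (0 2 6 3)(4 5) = (0 6 5 4)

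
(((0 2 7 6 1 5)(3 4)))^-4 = (0 7 1)(2 6 5)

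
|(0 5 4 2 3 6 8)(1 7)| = 14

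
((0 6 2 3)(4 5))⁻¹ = (0 3 2 6)(4 5)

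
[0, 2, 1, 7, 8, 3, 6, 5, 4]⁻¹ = [0, 2, 1, 5, 8, 7, 6, 3, 4]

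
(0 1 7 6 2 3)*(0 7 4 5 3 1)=(1 4 5 3 7 6 2)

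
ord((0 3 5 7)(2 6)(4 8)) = 4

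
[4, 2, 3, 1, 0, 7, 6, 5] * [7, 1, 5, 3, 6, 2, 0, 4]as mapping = [0→6, 1→5, 2→3, 3→1, 4→7, 5→4, 6→0, 7→2]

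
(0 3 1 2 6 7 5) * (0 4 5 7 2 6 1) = (0 3)(1 6 2)(4 5)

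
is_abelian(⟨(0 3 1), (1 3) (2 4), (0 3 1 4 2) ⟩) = no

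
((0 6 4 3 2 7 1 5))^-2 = (0 1 2 4)(3 6 5 7)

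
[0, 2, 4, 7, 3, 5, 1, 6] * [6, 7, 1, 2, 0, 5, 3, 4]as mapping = [0→6, 1→1, 2→0, 3→4, 4→2, 5→5, 6→7, 7→3]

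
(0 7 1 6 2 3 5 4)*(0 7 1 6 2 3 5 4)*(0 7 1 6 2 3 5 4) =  (0 6 5 7 2 4 1 3)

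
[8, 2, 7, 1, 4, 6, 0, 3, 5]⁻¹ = [6, 3, 1, 7, 4, 8, 5, 2, 0]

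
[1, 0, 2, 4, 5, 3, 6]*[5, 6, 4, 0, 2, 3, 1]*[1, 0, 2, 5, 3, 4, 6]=[6, 4, 3, 2, 5, 1, 0]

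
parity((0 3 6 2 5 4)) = odd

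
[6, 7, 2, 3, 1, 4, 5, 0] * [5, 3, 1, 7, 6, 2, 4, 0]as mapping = [0→4, 1→0, 2→1, 3→7, 4→3, 5→6, 6→2, 7→5]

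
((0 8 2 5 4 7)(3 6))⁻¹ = (0 7 4 5 2 8)(3 6)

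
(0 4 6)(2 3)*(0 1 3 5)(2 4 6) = (0 6 1 3 4 2 5)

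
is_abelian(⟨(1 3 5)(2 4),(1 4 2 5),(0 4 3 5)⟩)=no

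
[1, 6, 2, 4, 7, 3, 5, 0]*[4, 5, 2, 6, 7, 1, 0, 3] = [5, 0, 2, 7, 3, 6, 1, 4]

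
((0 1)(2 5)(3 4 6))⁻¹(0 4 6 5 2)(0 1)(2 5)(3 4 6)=(1 6 3 2 5)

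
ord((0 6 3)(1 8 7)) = 3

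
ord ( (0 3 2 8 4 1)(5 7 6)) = 6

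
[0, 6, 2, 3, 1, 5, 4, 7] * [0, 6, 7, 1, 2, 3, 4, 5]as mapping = [0→0, 1→4, 2→7, 3→1, 4→6, 5→3, 6→2, 7→5]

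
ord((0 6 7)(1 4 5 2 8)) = 15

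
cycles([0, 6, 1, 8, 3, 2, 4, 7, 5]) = (1 6 4 3 8 5 2)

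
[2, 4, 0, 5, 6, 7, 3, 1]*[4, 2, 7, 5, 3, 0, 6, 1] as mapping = [0→7, 1→3, 2→4, 3→0, 4→6, 5→1, 6→5, 7→2] 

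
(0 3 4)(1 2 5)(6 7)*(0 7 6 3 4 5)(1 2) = (0 4 7 3 5 2)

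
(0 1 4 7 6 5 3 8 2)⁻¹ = (0 2 8 3 5 6 7 4 1)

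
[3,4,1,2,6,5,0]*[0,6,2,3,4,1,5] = [3,4,6,2,5,1,0]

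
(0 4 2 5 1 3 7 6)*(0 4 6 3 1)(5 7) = (0 6 4 2 7 3 5)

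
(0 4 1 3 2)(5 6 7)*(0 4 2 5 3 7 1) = (0 2 4)(1 7 3 5 6)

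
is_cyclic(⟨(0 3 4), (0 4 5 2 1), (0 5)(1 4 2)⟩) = no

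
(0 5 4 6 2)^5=()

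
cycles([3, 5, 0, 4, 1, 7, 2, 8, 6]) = (0 3 4 1 5 7 8 6 2)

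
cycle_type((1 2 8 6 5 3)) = 6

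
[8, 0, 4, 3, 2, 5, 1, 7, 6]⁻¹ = [1, 6, 4, 3, 2, 5, 8, 7, 0]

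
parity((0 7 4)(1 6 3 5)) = odd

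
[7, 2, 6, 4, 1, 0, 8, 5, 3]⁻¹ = [5, 4, 1, 8, 3, 7, 2, 0, 6]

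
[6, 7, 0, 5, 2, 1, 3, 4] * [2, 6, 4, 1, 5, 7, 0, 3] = [0, 3, 2, 7, 4, 6, 1, 5]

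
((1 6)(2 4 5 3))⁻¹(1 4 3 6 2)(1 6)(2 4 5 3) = (1 4 6 5 2)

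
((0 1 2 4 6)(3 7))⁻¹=(0 6 4 2 1)(3 7)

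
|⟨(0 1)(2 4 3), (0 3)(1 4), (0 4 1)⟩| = 120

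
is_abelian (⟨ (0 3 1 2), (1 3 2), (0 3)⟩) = no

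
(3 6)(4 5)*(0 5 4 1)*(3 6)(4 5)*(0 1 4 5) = (0 5 4)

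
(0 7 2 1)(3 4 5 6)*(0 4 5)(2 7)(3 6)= (0 2 1 4)(3 5)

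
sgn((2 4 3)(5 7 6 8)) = -1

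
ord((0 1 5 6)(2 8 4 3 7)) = 20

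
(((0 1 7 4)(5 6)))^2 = (0 7)(1 4)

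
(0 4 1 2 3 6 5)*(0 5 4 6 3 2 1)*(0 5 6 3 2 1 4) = (0 3 2 1 4 5 6)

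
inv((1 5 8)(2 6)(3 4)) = (1 8 5)(2 6)(3 4)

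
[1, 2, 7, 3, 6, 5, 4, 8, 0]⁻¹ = [8, 0, 1, 3, 6, 5, 4, 2, 7]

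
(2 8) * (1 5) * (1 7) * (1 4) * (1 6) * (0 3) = (0 3)(1 5 7 4 6)(2 8)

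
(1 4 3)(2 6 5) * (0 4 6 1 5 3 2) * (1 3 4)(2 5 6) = (0 1 2 3 6 4 5)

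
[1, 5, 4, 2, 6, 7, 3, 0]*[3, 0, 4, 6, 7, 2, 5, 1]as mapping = [0→0, 1→2, 2→7, 3→4, 4→5, 5→1, 6→6, 7→3]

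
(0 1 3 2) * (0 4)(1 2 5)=(0 2 4)(1 3 5)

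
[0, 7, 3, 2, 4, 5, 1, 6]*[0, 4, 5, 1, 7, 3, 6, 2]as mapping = [0→0, 1→2, 2→1, 3→5, 4→7, 5→3, 6→4, 7→6]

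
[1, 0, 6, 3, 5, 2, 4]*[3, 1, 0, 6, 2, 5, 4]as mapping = [0→1, 1→3, 2→4, 3→6, 4→5, 5→0, 6→2]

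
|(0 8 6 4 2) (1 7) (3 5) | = 10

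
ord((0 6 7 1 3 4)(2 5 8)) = 6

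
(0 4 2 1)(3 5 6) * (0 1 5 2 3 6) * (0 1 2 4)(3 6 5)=(1 2 3 4 6 5)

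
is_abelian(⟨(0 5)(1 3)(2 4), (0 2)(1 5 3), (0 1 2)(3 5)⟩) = no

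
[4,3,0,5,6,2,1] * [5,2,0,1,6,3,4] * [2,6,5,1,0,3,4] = [4,6,3,1,0,2,5]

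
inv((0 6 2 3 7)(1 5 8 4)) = (0 7 3 2 6)(1 4 8 5)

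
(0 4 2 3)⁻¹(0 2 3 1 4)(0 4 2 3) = (0 1 2 4 3)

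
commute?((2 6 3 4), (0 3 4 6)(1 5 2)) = no:(2 6 3 4)*(0 3 4 6)(1 5 2) = (0 3 6 4 1 5 2), (0 3 4 6)(1 5 2)*(2 6 3 4) = (0 4 3 2 1 5 6)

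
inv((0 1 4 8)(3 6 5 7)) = (0 8 4 1)(3 7 5 6)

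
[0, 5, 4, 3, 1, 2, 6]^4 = [0, 1, 2, 3, 4, 5, 6]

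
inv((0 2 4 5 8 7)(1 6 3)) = (0 7 8 5 4 2)(1 3 6)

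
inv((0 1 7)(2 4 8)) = (0 7 1)(2 8 4)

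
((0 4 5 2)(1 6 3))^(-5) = (0 2 5 4)(1 6 3)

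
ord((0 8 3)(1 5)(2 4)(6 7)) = 6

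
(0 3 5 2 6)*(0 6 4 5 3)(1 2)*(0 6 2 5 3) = (0 6 2 4 3)(1 5)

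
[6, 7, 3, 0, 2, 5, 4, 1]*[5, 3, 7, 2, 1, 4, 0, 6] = [0, 6, 2, 5, 7, 4, 1, 3]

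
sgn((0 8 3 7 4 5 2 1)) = -1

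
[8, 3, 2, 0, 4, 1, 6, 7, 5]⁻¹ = [3, 5, 2, 1, 4, 8, 6, 7, 0]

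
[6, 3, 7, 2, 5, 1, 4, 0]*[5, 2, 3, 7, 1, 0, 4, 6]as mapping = [0→4, 1→7, 2→6, 3→3, 4→0, 5→2, 6→1, 7→5]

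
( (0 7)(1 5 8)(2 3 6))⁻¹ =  (0 7)(1 8 5)(2 6 3)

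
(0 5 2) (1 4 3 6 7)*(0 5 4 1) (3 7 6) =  (0 4 7) (2 5) 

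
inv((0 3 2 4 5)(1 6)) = (0 5 4 2 3)(1 6)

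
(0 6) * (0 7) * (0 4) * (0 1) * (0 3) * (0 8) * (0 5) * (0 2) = (0 6 7 4 1 3 8 5 2)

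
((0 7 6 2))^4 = ()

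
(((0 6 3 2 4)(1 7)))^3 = (0 2 6 4 3)(1 7)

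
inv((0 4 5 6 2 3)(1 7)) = (0 3 2 6 5 4)(1 7)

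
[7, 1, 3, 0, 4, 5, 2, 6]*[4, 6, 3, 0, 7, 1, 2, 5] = [5, 6, 0, 4, 7, 1, 3, 2]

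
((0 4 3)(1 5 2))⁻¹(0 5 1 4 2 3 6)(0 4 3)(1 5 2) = (0 6 4 2 5 3 1)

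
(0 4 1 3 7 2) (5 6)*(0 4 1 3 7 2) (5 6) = (0 1 7) (2 4 3) 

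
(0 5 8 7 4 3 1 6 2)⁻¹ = (0 2 6 1 3 4 7 8 5)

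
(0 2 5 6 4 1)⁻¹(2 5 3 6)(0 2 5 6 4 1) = (3 4 5 6)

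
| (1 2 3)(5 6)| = 6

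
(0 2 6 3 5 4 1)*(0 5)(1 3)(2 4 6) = (0 4 3)(1 5 6)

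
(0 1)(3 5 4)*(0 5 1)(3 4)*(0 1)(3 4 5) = (0 1 3)(4 5)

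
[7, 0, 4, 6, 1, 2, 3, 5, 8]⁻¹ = [1, 4, 5, 6, 2, 7, 3, 0, 8]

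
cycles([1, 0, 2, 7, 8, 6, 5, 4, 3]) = (0 1)(3 7 4 8)(5 6)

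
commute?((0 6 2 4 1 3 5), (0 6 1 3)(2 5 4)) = no:(0 6 2 4 1 3 5)*(0 6 1 3)(2 5 4) = (0 1)(3 4)(5 6), (0 6 1 3)(2 5 4)*(0 6 2 4 1 3 5) = (0 2)(1 5)(3 6)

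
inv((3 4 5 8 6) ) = (3 6 8 5 4) 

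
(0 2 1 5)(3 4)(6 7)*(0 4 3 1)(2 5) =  (0 5 4 1 2)(6 7)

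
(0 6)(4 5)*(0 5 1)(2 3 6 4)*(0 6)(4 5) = (0 5 2 3)(1 6 4)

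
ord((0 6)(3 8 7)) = 6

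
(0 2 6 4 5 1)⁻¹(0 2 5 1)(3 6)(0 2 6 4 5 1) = (0 2 6 1)(3 4)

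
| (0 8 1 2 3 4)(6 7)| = 6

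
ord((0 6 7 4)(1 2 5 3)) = 4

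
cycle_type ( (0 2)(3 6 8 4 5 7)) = 2.6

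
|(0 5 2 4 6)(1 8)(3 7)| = 10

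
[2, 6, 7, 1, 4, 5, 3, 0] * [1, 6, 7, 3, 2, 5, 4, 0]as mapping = [0→7, 1→4, 2→0, 3→6, 4→2, 5→5, 6→3, 7→1]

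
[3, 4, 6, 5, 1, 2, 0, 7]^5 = [0, 4, 2, 3, 1, 5, 6, 7]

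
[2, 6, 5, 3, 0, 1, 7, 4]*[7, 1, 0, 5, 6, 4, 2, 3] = [0, 2, 4, 5, 7, 1, 3, 6]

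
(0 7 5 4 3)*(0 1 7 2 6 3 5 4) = (0 2 6 3 1 7 4 5)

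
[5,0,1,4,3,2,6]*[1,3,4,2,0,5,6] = [5,1,3,0,2,4,6] 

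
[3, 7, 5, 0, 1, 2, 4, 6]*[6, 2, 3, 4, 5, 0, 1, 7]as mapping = [0→4, 1→7, 2→0, 3→6, 4→2, 5→3, 6→5, 7→1]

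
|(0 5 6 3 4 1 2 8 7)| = 9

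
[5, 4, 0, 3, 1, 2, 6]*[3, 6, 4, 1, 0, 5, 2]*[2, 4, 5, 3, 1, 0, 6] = [0, 2, 3, 4, 6, 1, 5]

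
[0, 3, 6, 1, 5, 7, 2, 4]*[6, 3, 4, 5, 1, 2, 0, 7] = [6, 5, 0, 3, 2, 7, 4, 1]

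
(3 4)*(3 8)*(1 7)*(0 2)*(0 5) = (0 2 5)(1 7)(3 4 8)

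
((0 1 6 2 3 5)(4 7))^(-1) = (0 5 3 2 6 1)(4 7)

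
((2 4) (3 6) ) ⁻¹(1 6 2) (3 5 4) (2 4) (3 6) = (1 3 4) (2 6 5) 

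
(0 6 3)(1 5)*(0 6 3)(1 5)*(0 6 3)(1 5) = (1 5)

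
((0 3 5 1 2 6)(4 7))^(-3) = (0 1)(2 3)(4 7)(5 6)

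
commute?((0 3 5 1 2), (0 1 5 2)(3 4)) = no:(0 3 5 1 2)*(0 1 5 2)(3 4) = (0 4 3 2 1), (0 1 5 2)(3 4)*(0 3 5 1 2) = (0 2 3 4 5)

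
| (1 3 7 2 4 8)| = 6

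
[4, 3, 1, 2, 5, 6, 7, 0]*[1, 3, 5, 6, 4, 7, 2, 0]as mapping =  [0→4, 1→6, 2→3, 3→5, 4→7, 5→2, 6→0, 7→1]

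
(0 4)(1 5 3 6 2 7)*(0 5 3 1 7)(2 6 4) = (0 2)(1 3 4 5)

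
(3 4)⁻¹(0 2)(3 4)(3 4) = (0 2)(3 4)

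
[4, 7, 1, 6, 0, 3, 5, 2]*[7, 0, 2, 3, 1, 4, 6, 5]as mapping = [0→1, 1→5, 2→0, 3→6, 4→7, 5→3, 6→4, 7→2]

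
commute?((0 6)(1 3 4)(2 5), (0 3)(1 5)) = no:(0 6)(1 3 4)(2 5)*(0 3)(1 5) = (0 6 3 4 5 2 1), (0 3)(1 5)*(0 6)(1 3 4)(2 5) = (0 4 1 2 5 3 6)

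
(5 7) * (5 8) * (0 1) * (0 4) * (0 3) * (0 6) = (0 1 4 3 6) (5 7 8) 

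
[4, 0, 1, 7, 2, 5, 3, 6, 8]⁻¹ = [1, 2, 4, 6, 0, 5, 7, 3, 8]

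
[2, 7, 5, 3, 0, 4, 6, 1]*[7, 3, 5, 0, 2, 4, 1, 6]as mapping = [0→5, 1→6, 2→4, 3→0, 4→7, 5→2, 6→1, 7→3]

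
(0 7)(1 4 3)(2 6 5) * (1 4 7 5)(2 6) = (0 5 6 1 7)(3 4)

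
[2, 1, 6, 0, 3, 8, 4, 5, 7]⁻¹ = [3, 1, 0, 4, 6, 7, 2, 8, 5]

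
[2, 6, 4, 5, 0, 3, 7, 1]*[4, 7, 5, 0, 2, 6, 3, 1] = [5, 3, 2, 6, 4, 0, 1, 7]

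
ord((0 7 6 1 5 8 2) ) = 7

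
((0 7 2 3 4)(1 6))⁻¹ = (0 4 3 2 7)(1 6)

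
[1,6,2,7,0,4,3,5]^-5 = [6,3,2,5,1,0,7,4]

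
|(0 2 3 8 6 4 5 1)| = 8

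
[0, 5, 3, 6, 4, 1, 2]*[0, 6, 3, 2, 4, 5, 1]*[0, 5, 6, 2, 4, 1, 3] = [0, 1, 6, 5, 4, 3, 2]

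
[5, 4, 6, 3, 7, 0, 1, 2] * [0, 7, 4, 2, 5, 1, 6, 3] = [1, 5, 6, 2, 3, 0, 7, 4]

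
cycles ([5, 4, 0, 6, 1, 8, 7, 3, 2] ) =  (0 5 8 2)(1 4)(3 6 7)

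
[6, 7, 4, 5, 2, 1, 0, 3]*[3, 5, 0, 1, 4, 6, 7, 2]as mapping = [0→7, 1→2, 2→4, 3→6, 4→0, 5→5, 6→3, 7→1]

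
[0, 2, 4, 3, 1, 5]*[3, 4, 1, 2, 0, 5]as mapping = [0→3, 1→1, 2→0, 3→2, 4→4, 5→5]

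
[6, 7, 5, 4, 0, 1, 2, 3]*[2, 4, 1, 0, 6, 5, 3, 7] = [3, 7, 5, 6, 2, 4, 1, 0]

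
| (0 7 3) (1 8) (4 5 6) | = 6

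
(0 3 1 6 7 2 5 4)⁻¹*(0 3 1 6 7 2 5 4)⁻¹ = (0 5 7 1)(2 6 3 4)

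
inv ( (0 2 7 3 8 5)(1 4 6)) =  (0 5 8 3 7 2)(1 6 4)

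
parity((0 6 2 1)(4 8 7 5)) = even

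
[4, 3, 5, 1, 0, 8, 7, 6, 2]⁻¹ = [4, 3, 8, 1, 0, 2, 7, 6, 5]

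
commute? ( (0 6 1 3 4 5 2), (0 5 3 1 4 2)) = no: (0 6 1 3 4 5 2) * (0 5 3 1 4 2) = (0 6 4 3 2 5), (0 5 3 1 4 2) * (0 6 1 3 4 5 2) = (0 2 6 1 5 4)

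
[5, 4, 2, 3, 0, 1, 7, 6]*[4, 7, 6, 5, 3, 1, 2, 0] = [1, 3, 6, 5, 4, 7, 0, 2]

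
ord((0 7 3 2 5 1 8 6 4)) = 9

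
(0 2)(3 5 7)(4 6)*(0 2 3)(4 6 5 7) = (0 3 7)(4 5)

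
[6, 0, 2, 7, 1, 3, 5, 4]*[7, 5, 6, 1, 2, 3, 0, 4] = [0, 7, 6, 4, 5, 1, 3, 2]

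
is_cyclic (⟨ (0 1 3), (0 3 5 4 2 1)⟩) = no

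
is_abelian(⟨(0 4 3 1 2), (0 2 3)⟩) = no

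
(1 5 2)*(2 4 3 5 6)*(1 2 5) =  (1 6 5 4 3)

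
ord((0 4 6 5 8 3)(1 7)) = 6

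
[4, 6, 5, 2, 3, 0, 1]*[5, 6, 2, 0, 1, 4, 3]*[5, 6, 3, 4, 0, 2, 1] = [6, 4, 0, 3, 5, 2, 1]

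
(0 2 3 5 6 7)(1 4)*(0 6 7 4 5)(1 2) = (0 1 5 7 6 4 2 3)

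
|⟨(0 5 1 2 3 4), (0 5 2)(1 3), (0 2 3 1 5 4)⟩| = 720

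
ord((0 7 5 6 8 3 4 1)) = 8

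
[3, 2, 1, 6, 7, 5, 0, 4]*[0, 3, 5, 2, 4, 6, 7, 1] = [2, 5, 3, 7, 1, 6, 0, 4]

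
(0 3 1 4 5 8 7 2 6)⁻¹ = (0 6 2 7 8 5 4 1 3)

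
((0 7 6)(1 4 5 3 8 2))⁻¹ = (0 6 7)(1 2 8 3 5 4)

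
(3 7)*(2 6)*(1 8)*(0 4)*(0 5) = (0 4 5)(1 8)(2 6)(3 7)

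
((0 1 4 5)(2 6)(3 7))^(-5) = (0 5 4 1)(2 6)(3 7)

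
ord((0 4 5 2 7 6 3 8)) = 8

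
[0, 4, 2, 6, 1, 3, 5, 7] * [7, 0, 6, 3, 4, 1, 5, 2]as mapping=[0→7, 1→4, 2→6, 3→5, 4→0, 5→3, 6→1, 7→2]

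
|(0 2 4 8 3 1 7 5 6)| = 9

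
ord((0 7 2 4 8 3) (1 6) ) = 6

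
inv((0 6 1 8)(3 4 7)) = (0 8 1 6)(3 7 4)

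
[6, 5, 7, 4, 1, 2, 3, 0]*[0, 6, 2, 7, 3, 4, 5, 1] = [5, 4, 1, 3, 6, 2, 7, 0]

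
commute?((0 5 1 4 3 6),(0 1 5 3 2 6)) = no:(0 5 1 4 3 6) * (0 1 5 3 2 6) = (0 3)(1 4 2 6),(0 1 5 3 2 6) * (0 5 1 4 3 6) = (0 4 3 2)(5 6)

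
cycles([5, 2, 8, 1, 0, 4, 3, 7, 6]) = (0 5 4)(1 2 8 6 3)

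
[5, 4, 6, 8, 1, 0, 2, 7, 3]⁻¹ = [5, 4, 6, 8, 1, 0, 2, 7, 3]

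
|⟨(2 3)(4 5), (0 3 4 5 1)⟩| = 360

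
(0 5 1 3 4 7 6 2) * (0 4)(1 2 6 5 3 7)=(0 3)(1 7 5 2 4)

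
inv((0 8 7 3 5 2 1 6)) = (0 6 1 2 5 3 7 8)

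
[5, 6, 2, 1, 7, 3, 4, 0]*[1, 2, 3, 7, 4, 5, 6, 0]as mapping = [0→5, 1→6, 2→3, 3→2, 4→0, 5→7, 6→4, 7→1]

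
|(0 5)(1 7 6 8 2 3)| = 6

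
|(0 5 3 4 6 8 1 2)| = 8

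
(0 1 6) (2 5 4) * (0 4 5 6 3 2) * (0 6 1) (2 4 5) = (1 3 4 6 5 2) 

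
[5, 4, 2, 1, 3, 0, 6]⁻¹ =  [5, 3, 2, 4, 1, 0, 6]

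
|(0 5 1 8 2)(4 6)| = 10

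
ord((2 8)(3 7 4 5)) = 4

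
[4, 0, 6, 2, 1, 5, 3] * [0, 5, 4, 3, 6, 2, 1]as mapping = [0→6, 1→0, 2→1, 3→4, 4→5, 5→2, 6→3]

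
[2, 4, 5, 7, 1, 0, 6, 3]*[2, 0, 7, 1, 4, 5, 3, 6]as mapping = [0→7, 1→4, 2→5, 3→6, 4→0, 5→2, 6→3, 7→1]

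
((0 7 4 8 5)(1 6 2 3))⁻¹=(0 5 8 4 7)(1 3 2 6)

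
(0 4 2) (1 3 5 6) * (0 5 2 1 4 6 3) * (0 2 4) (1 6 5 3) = (0 5 1 2 3 4 6) 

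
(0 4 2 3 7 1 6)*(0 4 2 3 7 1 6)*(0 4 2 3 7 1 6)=(0 3 6 2 1 4 7)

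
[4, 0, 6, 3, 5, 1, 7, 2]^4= [0, 1, 6, 3, 4, 5, 7, 2]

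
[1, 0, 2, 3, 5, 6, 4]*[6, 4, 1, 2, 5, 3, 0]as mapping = [0→4, 1→6, 2→1, 3→2, 4→3, 5→0, 6→5]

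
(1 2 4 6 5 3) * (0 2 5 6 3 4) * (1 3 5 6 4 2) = (0 1 6 4 5 2) 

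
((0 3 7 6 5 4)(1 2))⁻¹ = (0 4 5 6 7 3)(1 2)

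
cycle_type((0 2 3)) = 3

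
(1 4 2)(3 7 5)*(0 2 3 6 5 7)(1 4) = (0 2 4 3)(5 6)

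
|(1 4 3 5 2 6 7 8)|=8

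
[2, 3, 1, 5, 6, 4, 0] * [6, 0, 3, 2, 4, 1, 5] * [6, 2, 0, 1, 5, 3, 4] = [1, 0, 6, 2, 3, 5, 4]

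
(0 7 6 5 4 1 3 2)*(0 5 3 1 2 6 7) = (2 5 4)(3 6)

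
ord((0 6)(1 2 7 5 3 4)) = 6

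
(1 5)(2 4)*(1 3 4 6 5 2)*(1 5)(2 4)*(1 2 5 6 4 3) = (1 3 5)(2 4 6)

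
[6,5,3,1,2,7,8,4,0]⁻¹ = [8,3,4,2,7,1,0,5,6]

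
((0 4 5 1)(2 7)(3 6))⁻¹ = (0 1 5 4)(2 7)(3 6)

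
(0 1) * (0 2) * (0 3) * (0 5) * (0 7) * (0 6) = (0 1 2 3 5 7 6)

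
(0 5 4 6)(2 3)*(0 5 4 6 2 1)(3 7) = (0 4 2 7 3 1)(5 6)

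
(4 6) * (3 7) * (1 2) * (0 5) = (0 5)(1 2)(3 7)(4 6)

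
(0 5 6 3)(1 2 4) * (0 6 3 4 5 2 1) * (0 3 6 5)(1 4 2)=(0 1 4 3 5 6 2)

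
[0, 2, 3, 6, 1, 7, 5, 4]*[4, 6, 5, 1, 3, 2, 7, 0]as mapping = [0→4, 1→5, 2→1, 3→7, 4→6, 5→0, 6→2, 7→3]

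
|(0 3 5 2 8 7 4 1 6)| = 9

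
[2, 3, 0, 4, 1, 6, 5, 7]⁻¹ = [2, 4, 0, 1, 3, 6, 5, 7]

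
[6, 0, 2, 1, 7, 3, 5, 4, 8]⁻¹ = [1, 3, 2, 5, 7, 6, 0, 4, 8]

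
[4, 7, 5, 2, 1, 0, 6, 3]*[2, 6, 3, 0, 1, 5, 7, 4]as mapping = [0→1, 1→4, 2→5, 3→3, 4→6, 5→2, 6→7, 7→0]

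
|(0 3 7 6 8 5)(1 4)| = 6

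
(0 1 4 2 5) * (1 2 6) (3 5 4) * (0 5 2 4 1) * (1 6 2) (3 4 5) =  (0 5 3 1 4 2 6) 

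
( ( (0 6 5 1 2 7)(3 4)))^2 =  (0 5 2)(1 7 6)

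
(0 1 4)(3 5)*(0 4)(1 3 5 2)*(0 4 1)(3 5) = (0 5 3 2)(1 4)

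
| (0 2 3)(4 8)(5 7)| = 6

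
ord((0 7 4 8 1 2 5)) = 7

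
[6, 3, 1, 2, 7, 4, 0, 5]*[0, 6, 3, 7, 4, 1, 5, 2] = [5, 7, 6, 3, 2, 4, 0, 1]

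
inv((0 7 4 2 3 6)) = (0 6 3 2 4 7)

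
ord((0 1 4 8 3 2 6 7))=8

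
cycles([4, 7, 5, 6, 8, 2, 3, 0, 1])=(0 4 8 1 7)(2 5)(3 6)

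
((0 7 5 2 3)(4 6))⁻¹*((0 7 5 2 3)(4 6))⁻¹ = (0 2 7 3 5)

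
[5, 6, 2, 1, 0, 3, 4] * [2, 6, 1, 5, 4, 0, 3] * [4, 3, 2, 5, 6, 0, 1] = [4, 5, 3, 1, 2, 0, 6]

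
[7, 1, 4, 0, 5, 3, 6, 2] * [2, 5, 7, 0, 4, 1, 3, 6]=[6, 5, 4, 2, 1, 0, 3, 7]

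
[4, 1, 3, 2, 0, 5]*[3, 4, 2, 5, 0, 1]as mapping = [0→0, 1→4, 2→5, 3→2, 4→3, 5→1]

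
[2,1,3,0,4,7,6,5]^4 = [2,1,3,0,4,5,6,7]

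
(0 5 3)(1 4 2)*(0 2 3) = (0 5)(1 4 3 2)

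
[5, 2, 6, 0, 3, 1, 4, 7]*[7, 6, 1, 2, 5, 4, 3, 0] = [4, 1, 3, 7, 2, 6, 5, 0]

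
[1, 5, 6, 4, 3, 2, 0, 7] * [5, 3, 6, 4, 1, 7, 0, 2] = [3, 7, 0, 1, 4, 6, 5, 2]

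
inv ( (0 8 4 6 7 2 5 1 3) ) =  (0 3 1 5 2 7 6 4 8) 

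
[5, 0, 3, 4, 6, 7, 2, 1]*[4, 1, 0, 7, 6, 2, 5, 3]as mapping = [0→2, 1→4, 2→7, 3→6, 4→5, 5→3, 6→0, 7→1]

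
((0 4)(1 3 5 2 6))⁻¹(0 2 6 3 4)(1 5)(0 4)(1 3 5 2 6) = (0 4 6 1 5)(2 3)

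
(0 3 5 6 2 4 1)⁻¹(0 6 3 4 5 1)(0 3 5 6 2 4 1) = (0 3 2 5 1 6)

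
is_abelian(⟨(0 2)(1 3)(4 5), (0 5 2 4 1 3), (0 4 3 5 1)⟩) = no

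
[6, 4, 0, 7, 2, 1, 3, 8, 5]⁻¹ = [2, 5, 4, 6, 1, 8, 0, 3, 7]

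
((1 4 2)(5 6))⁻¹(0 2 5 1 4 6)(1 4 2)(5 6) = (0 1 6 4 2 5)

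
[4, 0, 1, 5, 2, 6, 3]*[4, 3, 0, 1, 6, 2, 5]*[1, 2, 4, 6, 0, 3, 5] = [5, 0, 6, 4, 1, 3, 2]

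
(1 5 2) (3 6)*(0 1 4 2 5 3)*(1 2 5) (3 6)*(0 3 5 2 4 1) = (0 4 2 1 6 3 5) 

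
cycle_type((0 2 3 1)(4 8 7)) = 3.4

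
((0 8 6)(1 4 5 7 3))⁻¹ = (0 6 8)(1 3 7 5 4)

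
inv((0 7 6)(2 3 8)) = (0 6 7)(2 8 3)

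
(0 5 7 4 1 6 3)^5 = (0 6 4 5 3 1 7)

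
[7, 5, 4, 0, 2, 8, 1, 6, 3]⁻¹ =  [3, 6, 4, 8, 2, 1, 7, 0, 5]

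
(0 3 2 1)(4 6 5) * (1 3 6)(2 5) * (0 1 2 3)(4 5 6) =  (0 4 2)(3 6)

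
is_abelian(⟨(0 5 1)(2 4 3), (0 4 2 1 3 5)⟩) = no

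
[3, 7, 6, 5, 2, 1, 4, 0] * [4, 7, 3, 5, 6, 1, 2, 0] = [5, 0, 2, 1, 3, 7, 6, 4]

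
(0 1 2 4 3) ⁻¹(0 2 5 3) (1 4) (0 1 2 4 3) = (0 1 4 5) (2 3) 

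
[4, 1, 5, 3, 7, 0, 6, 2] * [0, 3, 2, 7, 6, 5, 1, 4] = [6, 3, 5, 7, 4, 0, 1, 2]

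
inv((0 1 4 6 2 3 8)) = (0 8 3 2 6 4 1)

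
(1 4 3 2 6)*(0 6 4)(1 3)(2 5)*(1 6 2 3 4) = (0 2 1)(3 5)(4 6)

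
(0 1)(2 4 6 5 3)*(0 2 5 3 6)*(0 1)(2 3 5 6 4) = (1 3 6 5 4)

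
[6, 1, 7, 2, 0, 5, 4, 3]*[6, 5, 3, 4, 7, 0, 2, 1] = [2, 5, 1, 3, 6, 0, 7, 4]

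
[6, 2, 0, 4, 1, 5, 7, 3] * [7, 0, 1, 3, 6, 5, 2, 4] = [2, 1, 7, 6, 0, 5, 4, 3]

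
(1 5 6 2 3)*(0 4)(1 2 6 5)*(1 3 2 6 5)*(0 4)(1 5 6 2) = (1 3 2)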